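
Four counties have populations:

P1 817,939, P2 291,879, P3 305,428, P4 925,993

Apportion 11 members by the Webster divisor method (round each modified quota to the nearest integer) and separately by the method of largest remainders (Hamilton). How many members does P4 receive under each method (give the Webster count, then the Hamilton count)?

Webster: P1 4, P2 1, P3 1, P4 5.
Hamilton: P1 4, P2 1, P3 2, P4 4.
P4 gets 5 under Webster and 4 under Hamilton.

5 and 4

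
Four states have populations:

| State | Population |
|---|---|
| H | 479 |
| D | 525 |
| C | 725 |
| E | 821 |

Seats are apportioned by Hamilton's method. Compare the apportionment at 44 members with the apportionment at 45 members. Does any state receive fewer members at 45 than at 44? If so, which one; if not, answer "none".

none

At 44 seats: H 8, D 9, C 13, E 14.
At 45 seats: H 8, D 9, C 13, E 15.
No state's allocation decreased.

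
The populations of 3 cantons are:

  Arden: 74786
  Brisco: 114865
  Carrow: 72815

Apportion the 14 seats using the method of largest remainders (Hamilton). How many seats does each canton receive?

Arden=4, Brisco=6, Carrow=4

The standard divisor is 262466/14 ≈ 18747.571.
Standard quotas: Arden 3.9891, Brisco 6.1269, Carrow 3.8840.
Lower quotas: Arden 3, Brisco 6, Carrow 3 (sum 12, leaving 2 seats).
Remainders in descending order: Arden 0.9891, Carrow 0.8840, Brisco 0.1269.
The surplus seats go to Arden, Carrow.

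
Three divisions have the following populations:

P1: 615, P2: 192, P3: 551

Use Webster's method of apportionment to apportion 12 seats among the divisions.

Standard divisor 1358/12 ≈ 113.167; standard quotas: P1 5.434, P2 1.697, P3 4.869.
Rounding to the nearest integer gives P1 5, P2 2, P3 5 — total 12, matching the house size, so no adjustment is needed.

P1 5, P2 2, P3 5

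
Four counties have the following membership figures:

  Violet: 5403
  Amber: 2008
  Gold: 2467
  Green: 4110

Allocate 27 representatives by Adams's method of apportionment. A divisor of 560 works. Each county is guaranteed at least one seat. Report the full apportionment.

Violet 10, Amber 4, Gold 5, Green 8

With modified divisor 560: modified quotas Violet 9.648, Amber 3.586, Gold 4.405, Green 7.339.
Rounding up: Violet 10, Amber 4, Gold 5, Green 8 (total 27).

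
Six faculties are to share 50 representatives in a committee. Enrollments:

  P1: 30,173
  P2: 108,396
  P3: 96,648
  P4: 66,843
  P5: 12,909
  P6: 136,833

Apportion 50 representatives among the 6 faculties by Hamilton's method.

P1=3; P2=12; P3=11; P4=7; P5=2; P6=15

Standard divisor: 451802 ÷ 50 ≈ 9036.04.
Standard quotas: P1 3.3392, P2 11.9960, P3 10.6958, P4 7.3974, P5 1.4286, P6 15.1430.
Lower quotas: P1 3, P2 11, P3 10, P4 7, P5 1, P6 15 (sum 47, leaving 3 seats).
Remainders in descending order: P2 0.9960, P3 0.6958, P5 0.4286, P4 0.3974, P1 0.3392, P6 0.1430.
Largest remainders: P2, P3, P5 receive the extra seats.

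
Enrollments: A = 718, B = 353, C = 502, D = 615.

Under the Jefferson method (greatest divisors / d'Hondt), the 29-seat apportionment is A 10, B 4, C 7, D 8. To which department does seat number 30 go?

B

Priority for the next seat is population ÷ (current seats + 1).
Priorities: A 65.273, B 70.600, C 62.750, D 68.333.
Highest priority: B.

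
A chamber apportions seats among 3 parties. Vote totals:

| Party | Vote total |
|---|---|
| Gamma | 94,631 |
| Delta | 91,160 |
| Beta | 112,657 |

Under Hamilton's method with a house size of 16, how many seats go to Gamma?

5

Standard divisor: 298448 ÷ 16 = 18653.
Standard quotas: Gamma 5.0732, Delta 4.8871, Beta 6.0396.
Lower quotas: Gamma 5, Delta 4, Beta 6 (sum 15, leaving 1 seat).
Remainders in descending order: Delta 0.8871, Gamma 0.0732, Beta 0.0396.
The surplus seat goes to Delta.
Gamma receives 5.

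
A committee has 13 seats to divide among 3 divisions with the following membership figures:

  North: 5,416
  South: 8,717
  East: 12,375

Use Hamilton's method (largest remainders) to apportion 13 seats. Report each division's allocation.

North=3, South=4, East=6

Total 26508; standard divisor 26508/13 ≈ 2039.077.
Standard quotas: North 2.6561, South 4.2750, East 6.0689.
Lower quotas: North 2, South 4, East 6 (sum 12, leaving 1 seat).
Remainders in descending order: North 0.6561, South 0.2750, East 0.0689.
Largest remainder: North receives the extra seat.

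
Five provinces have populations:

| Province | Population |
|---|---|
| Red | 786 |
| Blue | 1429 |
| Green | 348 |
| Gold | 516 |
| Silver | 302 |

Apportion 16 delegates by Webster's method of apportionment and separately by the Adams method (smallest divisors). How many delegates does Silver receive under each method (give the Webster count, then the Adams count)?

Webster: Red 4, Blue 7, Green 2, Gold 2, Silver 1.
Adams: Red 4, Blue 6, Green 2, Gold 2, Silver 2.
Silver gets 1 under Webster and 2 under Adams.

1 and 2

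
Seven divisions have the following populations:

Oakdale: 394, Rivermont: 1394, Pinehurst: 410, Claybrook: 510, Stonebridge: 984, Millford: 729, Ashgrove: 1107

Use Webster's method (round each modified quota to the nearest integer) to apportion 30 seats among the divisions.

Standard divisor 5528/30 ≈ 184.267; standard quotas: Oakdale 2.138, Rivermont 7.565, Pinehurst 2.225, Claybrook 2.768, Stonebridge 5.340, Millford 3.956, Ashgrove 6.008.
Rounding to the nearest integer gives Oakdale 2, Rivermont 8, Pinehurst 2, Claybrook 3, Stonebridge 5, Millford 4, Ashgrove 6 — total 30, matching the house size, so no adjustment is needed.

Oakdale 2, Rivermont 8, Pinehurst 2, Claybrook 3, Stonebridge 5, Millford 4, Ashgrove 6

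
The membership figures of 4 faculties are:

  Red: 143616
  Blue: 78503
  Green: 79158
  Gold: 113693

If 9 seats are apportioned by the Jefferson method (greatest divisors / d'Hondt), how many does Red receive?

Standard divisor 414970/9 ≈ 46107.778; standard quotas: Red 3.115, Blue 1.703, Green 1.717, Gold 2.466.
Rounding down gives 3, 1, 1, 2 = 7 seats, so the divisor must be adjusted.
With modified divisor 38600: modified quotas Red 3.721, Blue 2.034, Green 2.051, Gold 2.945.
Rounding down: Red 3, Blue 2, Green 2, Gold 2 (total 9).
Red receives 3.

3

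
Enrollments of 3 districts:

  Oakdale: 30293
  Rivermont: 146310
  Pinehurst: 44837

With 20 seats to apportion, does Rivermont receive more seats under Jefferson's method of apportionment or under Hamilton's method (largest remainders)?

Jefferson: Oakdale 2, Rivermont 14, Pinehurst 4.
Hamilton: Oakdale 3, Rivermont 13, Pinehurst 4.
Rivermont gets 14 under Jefferson and 13 under Hamilton.

Jefferson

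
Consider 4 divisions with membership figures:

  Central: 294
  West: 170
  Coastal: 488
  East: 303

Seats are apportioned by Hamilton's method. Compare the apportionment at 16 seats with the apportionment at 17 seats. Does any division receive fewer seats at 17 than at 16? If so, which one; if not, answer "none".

none

At 16 seats: Central 4, West 2, Coastal 6, East 4.
At 17 seats: Central 4, West 2, Coastal 7, East 4.
No division's allocation decreased.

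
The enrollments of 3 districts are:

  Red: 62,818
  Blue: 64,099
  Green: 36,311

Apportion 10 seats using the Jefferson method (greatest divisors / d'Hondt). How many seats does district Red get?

Standard divisor 163228/10 ≈ 16322.8; standard quotas: Red 3.848, Blue 3.927, Green 2.225.
Rounding down gives 3, 3, 2 = 8 seats, so the divisor must be adjusted.
With modified divisor 14300: modified quotas Red 4.393, Blue 4.482, Green 2.539.
Rounding down: Red 4, Blue 4, Green 2 (total 10).
Red receives 4.

4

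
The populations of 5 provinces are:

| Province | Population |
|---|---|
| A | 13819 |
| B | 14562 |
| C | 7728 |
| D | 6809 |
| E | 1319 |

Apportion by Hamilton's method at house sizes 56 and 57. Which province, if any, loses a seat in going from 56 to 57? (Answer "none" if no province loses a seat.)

At 56 seats: A 17, B 18, C 10, D 9, E 2.
At 57 seats: A 18, B 19, C 10, D 9, E 1.
E drops from 2 to 1.

E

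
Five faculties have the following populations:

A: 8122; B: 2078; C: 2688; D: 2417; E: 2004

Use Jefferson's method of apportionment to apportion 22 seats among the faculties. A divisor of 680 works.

A 11, B 3, C 3, D 3, E 2

With modified divisor 680: modified quotas A 11.944, B 3.056, C 3.953, D 3.554, E 2.947.
Rounding down: A 11, B 3, C 3, D 3, E 2 (total 22).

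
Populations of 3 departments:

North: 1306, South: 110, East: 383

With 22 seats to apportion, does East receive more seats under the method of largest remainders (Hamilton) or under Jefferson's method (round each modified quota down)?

Hamilton: North 16, South 1, East 5.
Jefferson: North 17, South 1, East 4.
East gets 5 under Hamilton and 4 under Jefferson.

Hamilton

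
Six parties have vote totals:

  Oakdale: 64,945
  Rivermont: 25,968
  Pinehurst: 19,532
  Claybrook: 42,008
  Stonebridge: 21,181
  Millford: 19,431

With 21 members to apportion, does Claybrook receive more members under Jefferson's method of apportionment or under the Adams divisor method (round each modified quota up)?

Jefferson

Jefferson: Oakdale 7, Rivermont 3, Pinehurst 2, Claybrook 5, Stonebridge 2, Millford 2.
Adams: Oakdale 7, Rivermont 3, Pinehurst 2, Claybrook 4, Stonebridge 3, Millford 2.
Claybrook gets 5 under Jefferson and 4 under Adams.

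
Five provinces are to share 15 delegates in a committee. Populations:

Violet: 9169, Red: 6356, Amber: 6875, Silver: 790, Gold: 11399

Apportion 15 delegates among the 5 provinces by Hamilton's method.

Violet=4; Red=3; Amber=3; Silver=0; Gold=5

Standard divisor: 34589 ÷ 15 ≈ 2305.933.
Standard quotas: Violet 3.9763, Red 2.7564, Amber 2.9814, Silver 0.3426, Gold 4.9433.
Lower quotas: Violet 3, Red 2, Amber 2, Silver 0, Gold 4 (sum 11, leaving 4 seats).
Remainders in descending order: Amber 0.9814, Violet 0.9763, Gold 0.9433, Red 0.7564, Silver 0.3426.
The surplus seats go to Amber, Violet, Gold, Red.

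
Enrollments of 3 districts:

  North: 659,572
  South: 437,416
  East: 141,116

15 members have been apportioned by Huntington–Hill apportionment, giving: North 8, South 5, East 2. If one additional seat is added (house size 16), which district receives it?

Priority for the next seat is population ÷ (√(s·(s+1))).
Priorities: North 77731.306, South 79860.870, East 57610.366.
Highest priority: South.

South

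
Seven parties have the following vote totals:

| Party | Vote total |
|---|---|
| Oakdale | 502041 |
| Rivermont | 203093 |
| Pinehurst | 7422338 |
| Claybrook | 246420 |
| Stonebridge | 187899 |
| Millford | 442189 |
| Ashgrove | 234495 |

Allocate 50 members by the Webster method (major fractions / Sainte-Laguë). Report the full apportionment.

Standard divisor 9238475/50 ≈ 184769.5; standard quotas: Oakdale 2.717, Rivermont 1.099, Pinehurst 40.171, Claybrook 1.334, Stonebridge 1.017, Millford 2.393, Ashgrove 1.269.
Rounding to the nearest integer gives 3, 1, 40, 1, 1, 2, 1 = 49 seats, so the divisor must be adjusted.
With modified divisor 181100: modified quotas Oakdale 2.772, Rivermont 1.121, Pinehurst 40.985, Claybrook 1.361, Stonebridge 1.038, Millford 2.442, Ashgrove 1.295.
Rounding to the nearest integer: Oakdale 3, Rivermont 1, Pinehurst 41, Claybrook 1, Stonebridge 1, Millford 2, Ashgrove 1 (total 50).

Oakdale 3, Rivermont 1, Pinehurst 41, Claybrook 1, Stonebridge 1, Millford 2, Ashgrove 1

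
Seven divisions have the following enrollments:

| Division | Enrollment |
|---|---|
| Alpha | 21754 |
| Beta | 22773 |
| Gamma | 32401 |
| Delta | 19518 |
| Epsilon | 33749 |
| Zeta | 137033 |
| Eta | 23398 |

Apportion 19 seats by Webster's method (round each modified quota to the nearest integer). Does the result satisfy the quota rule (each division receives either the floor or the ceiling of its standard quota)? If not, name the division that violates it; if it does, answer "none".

none

Standard quotas: Alpha 1.422, Beta 1.489, Gamma 2.118, Delta 1.276, Epsilon 2.206, Zeta 8.959, Eta 1.530.
Webster allocation: Alpha 1, Beta 2, Gamma 2, Delta 1, Epsilon 2, Zeta 9, Eta 2.
Every allocation lies between the lower and upper quota.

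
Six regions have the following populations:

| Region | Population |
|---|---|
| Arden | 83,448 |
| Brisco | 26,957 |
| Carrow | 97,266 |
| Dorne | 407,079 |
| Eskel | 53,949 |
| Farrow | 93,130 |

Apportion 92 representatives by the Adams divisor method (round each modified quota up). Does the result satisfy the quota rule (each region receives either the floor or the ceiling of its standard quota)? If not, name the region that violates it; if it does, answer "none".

Standard quotas: Arden 10.077, Brisco 3.255, Carrow 11.746, Dorne 49.160, Eskel 6.515, Farrow 11.247.
Adams allocation: Arden 10, Brisco 4, Carrow 12, Dorne 48, Eskel 7, Farrow 11.
Dorne has quota 49.160 (lower 49, upper 50) but receives 48 — outside the quota interval.

Dorne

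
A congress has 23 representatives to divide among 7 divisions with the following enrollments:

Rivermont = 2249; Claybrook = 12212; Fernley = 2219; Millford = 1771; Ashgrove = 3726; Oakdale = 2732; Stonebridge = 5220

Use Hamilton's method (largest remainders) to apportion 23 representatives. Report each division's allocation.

Rivermont 2, Claybrook 9, Fernley 2, Millford 1, Ashgrove 3, Oakdale 2, Stonebridge 4

Total 30129; standard divisor 30129/23 ≈ 1309.957.
Standard quotas: Rivermont 1.7169, Claybrook 9.3224, Fernley 1.6939, Millford 1.3520, Ashgrove 2.8444, Oakdale 2.0856, Stonebridge 3.9849.
Lower quotas: Rivermont 1, Claybrook 9, Fernley 1, Millford 1, Ashgrove 2, Oakdale 2, Stonebridge 3 (sum 19, leaving 4 seats).
Remainders in descending order: Stonebridge 0.9849, Ashgrove 0.8444, Rivermont 0.7169, Fernley 0.6939, Millford 0.3520, Claybrook 0.3224, Oakdale 0.0856.
The surplus seats go to Stonebridge, Ashgrove, Rivermont, Fernley.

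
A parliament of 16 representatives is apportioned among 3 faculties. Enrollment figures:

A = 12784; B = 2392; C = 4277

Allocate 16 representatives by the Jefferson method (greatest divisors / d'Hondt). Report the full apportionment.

Standard divisor 19453/16 ≈ 1215.812; standard quotas: A 10.515, B 1.967, C 3.518.
Rounding down gives 10, 1, 3 = 14 seats, so the divisor must be adjusted.
With modified divisor 1100: modified quotas A 11.622, B 2.175, C 3.888.
Rounding down: A 11, B 2, C 3 (total 16).

A 11; B 2; C 3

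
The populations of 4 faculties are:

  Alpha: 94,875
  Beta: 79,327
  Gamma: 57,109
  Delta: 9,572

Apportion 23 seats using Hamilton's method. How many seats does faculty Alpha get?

9

Total 240883; standard divisor 240883/23 ≈ 10473.174.
Standard quotas: Alpha 9.0589, Beta 7.5743, Gamma 5.4529, Delta 0.9140.
Lower quotas: Alpha 9, Beta 7, Gamma 5, Delta 0 (sum 21, leaving 2 seats).
Remainders in descending order: Delta 0.9140, Beta 0.5743, Gamma 0.4529, Alpha 0.0589.
Largest remainders: Delta, Beta receive the extra seats.
Alpha receives 9.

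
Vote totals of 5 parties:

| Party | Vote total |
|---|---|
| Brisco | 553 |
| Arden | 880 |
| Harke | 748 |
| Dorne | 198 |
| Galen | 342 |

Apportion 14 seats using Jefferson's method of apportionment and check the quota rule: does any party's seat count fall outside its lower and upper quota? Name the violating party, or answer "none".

none

Standard quotas: Brisco 2.845, Arden 4.528, Harke 3.849, Dorne 1.019, Galen 1.760.
Jefferson allocation: Brisco 3, Arden 5, Harke 4, Dorne 1, Galen 1.
Every allocation lies between the lower and upper quota.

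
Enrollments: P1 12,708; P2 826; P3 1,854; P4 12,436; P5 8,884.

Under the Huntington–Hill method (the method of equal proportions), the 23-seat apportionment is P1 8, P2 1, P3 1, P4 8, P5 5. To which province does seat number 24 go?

Priority for the next seat is population ÷ (√(s·(s+1))).
Priorities: P1 1497.652, P2 584.070, P3 1310.976, P4 1465.597, P5 1621.989.
Highest priority: P5.

P5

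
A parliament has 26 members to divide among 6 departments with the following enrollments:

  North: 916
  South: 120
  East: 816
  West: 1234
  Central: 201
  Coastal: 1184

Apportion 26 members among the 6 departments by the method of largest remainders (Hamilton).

Total 4471; standard divisor 4471/26 ≈ 171.962.
Standard quotas: North 5.327, South 0.698, East 4.745, West 7.176, Central 1.169, Coastal 6.885.
Lower quotas: North 5, South 0, East 4, West 7, Central 1, Coastal 6 (sum 23, leaving 3 seats).
Remainders in descending order: Coastal 0.885, East 0.745, South 0.698, North 0.327, West 0.176, Central 0.169.
Largest remainders: Coastal, East, South receive the extra seats.

North=5; South=1; East=5; West=7; Central=1; Coastal=7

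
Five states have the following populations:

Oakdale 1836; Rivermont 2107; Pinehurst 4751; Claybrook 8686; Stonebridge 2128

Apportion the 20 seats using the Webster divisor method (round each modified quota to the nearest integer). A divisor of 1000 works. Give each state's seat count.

With modified divisor 1000: modified quotas Oakdale 1.836, Rivermont 2.107, Pinehurst 4.751, Claybrook 8.686, Stonebridge 2.128.
Rounding to the nearest integer: Oakdale 2, Rivermont 2, Pinehurst 5, Claybrook 9, Stonebridge 2 (total 20).

Oakdale 2; Rivermont 2; Pinehurst 5; Claybrook 9; Stonebridge 2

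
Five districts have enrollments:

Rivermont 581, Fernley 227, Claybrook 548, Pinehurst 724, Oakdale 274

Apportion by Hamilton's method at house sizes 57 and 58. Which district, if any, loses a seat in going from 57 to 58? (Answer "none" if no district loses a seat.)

none

At 57 seats: Rivermont 14, Fernley 5, Claybrook 13, Pinehurst 18, Oakdale 7.
At 58 seats: Rivermont 14, Fernley 6, Claybrook 13, Pinehurst 18, Oakdale 7.
No district's allocation decreased.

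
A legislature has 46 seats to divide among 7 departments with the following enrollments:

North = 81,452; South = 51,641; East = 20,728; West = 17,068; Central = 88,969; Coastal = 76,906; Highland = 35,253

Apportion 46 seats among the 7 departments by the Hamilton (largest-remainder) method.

The standard divisor is 372017/46 ≈ 8087.326.
Standard quotas: North 10.0716, South 6.3854, East 2.5630, West 2.1105, Central 11.0010, Coastal 9.5094, Highland 4.3590.
Lower quotas: North 10, South 6, East 2, West 2, Central 11, Coastal 9, Highland 4 (sum 44, leaving 2 seats).
Remainders in descending order: East 0.5630, Coastal 0.5094, South 0.3854, Highland 0.3590, West 0.1105, North 0.0716, Central 0.0010.
Largest remainders: East, Coastal receive the extra seats.

North 10; South 6; East 3; West 2; Central 11; Coastal 10; Highland 4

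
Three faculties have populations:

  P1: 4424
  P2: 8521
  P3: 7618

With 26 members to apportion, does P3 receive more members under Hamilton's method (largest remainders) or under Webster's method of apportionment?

Hamilton: P1 5, P2 11, P3 10.
Webster: P1 6, P2 11, P3 9.
P3 gets 10 under Hamilton and 9 under Webster.

Hamilton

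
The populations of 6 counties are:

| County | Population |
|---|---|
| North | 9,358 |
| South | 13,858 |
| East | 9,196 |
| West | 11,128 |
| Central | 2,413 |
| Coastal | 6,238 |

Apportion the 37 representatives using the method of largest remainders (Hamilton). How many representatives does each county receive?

North 7, South 10, East 6, West 8, Central 2, Coastal 4

Total 52191; standard divisor 52191/37 ≈ 1410.568.
Standard quotas: North 6.6342, South 9.8244, East 6.5194, West 7.8890, Central 1.7107, Coastal 4.4223.
Lower quotas: North 6, South 9, East 6, West 7, Central 1, Coastal 4 (sum 33, leaving 4 seats).
Remainders in descending order: West 0.8890, South 0.8244, Central 0.7107, North 0.6342, East 0.5194, Coastal 0.4223.
Largest remainders: West, South, Central, North receive the extra seats.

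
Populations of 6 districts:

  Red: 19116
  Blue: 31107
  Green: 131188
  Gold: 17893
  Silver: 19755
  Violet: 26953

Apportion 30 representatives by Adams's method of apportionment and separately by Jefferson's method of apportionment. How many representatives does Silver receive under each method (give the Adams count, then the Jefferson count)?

3 and 2

Adams: Red 3, Blue 4, Green 15, Gold 2, Silver 3, Violet 3.
Jefferson: Red 2, Blue 4, Green 17, Gold 2, Silver 2, Violet 3.
Silver gets 3 under Adams and 2 under Jefferson.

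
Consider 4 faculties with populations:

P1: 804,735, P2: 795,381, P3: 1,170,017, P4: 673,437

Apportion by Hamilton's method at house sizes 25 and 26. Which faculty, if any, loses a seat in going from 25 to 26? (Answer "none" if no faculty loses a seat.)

none

At 25 seats: P1 6, P2 6, P3 8, P4 5.
At 26 seats: P1 6, P2 6, P3 9, P4 5.
No faculty's allocation decreased.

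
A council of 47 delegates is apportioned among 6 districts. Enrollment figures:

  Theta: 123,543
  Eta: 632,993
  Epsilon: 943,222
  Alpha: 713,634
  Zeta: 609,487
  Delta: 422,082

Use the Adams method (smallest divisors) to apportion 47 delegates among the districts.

Standard divisor 3444961/47 ≈ 73297.043; standard quotas: Theta 1.686, Eta 8.636, Epsilon 12.868, Alpha 9.736, Zeta 8.315, Delta 5.759.
Rounding up gives 2, 9, 13, 10, 9, 6 = 49 seats, so the divisor must be adjusted.
With modified divisor 78900: modified quotas Theta 1.566, Eta 8.023, Epsilon 11.955, Alpha 9.045, Zeta 7.725, Delta 5.350.
Rounding up: Theta 2, Eta 9, Epsilon 12, Alpha 10, Zeta 8, Delta 6 (total 47).

Theta 2, Eta 9, Epsilon 12, Alpha 10, Zeta 8, Delta 6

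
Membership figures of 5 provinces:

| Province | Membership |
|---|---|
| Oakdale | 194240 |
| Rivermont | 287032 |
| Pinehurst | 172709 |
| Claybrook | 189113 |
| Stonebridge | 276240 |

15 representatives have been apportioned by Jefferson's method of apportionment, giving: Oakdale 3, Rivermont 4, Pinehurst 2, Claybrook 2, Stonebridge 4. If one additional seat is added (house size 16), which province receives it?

Claybrook

Priority for the next seat is population ÷ (current seats + 1).
Priorities: Oakdale 48560.000, Rivermont 57406.400, Pinehurst 57569.667, Claybrook 63037.667, Stonebridge 55248.000.
Highest priority: Claybrook.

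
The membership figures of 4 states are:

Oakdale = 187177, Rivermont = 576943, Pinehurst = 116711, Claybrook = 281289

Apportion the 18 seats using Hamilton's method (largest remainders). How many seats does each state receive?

Oakdale 3, Rivermont 9, Pinehurst 2, Claybrook 4

Total 1162120; standard divisor 1162120/18 ≈ 64562.222.
Standard quotas: Oakdale 2.8992, Rivermont 8.9362, Pinehurst 1.8077, Claybrook 4.3569.
Lower quotas: Oakdale 2, Rivermont 8, Pinehurst 1, Claybrook 4 (sum 15, leaving 3 seats).
Remainders in descending order: Rivermont 0.9362, Oakdale 0.8992, Pinehurst 0.8077, Claybrook 0.3569.
Largest remainders: Rivermont, Oakdale, Pinehurst receive the extra seats.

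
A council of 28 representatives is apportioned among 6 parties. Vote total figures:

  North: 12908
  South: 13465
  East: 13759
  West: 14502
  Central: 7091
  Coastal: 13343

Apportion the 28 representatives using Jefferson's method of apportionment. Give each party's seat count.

Standard divisor 75068/28 ≈ 2681; standard quotas: North 4.815, South 5.022, East 5.132, West 5.409, Central 2.645, Coastal 4.977.
Rounding down gives 4, 5, 5, 5, 2, 4 = 25 seats, so the divisor must be adjusted.
With modified divisor 2400: modified quotas North 5.378, South 5.610, East 5.733, West 6.043, Central 2.955, Coastal 5.560.
Rounding down: North 5, South 5, East 5, West 6, Central 2, Coastal 5 (total 28).

North 5, South 5, East 5, West 6, Central 2, Coastal 5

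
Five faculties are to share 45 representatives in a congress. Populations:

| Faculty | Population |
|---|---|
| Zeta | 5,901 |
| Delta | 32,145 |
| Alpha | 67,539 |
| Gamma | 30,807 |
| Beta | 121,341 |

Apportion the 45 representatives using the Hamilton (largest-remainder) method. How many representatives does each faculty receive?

Total 257733; standard divisor 257733/45 ≈ 5727.4.
Standard quotas: Zeta 1.0303, Delta 5.6125, Alpha 11.7923, Gamma 5.3789, Beta 21.1861.
Lower quotas: Zeta 1, Delta 5, Alpha 11, Gamma 5, Beta 21 (sum 43, leaving 2 seats).
Remainders in descending order: Alpha 0.7923, Delta 0.6125, Gamma 0.3789, Beta 0.1861, Zeta 0.0303.
The surplus seats go to Alpha, Delta.

Zeta: 1, Delta: 6, Alpha: 12, Gamma: 5, Beta: 21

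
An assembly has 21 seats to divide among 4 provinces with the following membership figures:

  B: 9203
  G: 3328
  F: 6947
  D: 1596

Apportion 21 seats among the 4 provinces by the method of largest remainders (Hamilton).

The standard divisor is 21074/21 ≈ 1003.524.
Standard quotas: B 9.1707, G 3.3163, F 6.9226, D 1.5904.
Lower quotas: B 9, G 3, F 6, D 1 (sum 19, leaving 2 seats).
Remainders in descending order: F 0.9226, D 0.5904, G 0.3163, B 0.1707.
Largest remainders: F, D receive the extra seats.

B 9; G 3; F 7; D 2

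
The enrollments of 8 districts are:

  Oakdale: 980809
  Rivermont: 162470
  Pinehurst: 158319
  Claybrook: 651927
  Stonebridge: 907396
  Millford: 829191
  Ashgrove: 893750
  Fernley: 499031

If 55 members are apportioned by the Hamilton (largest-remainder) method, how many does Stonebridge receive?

10

Standard divisor: 5082893 ÷ 55 ≈ 92416.236.
Standard quotas: Oakdale 10.6130, Rivermont 1.7580, Pinehurst 1.7131, Claybrook 7.0542, Stonebridge 9.8186, Millford 8.9724, Ashgrove 9.6709, Fernley 5.3998.
Lower quotas: Oakdale 10, Rivermont 1, Pinehurst 1, Claybrook 7, Stonebridge 9, Millford 8, Ashgrove 9, Fernley 5 (sum 50, leaving 5 seats).
Remainders in descending order: Millford 0.9724, Stonebridge 0.8186, Rivermont 0.7580, Pinehurst 0.7131, Ashgrove 0.6709, Oakdale 0.6130, Fernley 0.3998, Claybrook 0.0542.
Largest remainders: Millford, Stonebridge, Rivermont, Pinehurst, Ashgrove receive the extra seats.
Stonebridge receives 10.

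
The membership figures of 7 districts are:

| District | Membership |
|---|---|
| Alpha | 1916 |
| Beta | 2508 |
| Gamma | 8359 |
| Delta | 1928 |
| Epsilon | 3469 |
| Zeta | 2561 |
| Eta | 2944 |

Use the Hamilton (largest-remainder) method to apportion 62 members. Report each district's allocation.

Total 23685; standard divisor 23685/62 ≈ 382.016.
Standard quotas: Alpha 5.0155, Beta 6.5652, Gamma 21.8813, Delta 5.0469, Epsilon 9.0808, Zeta 6.7039, Eta 7.7065.
Lower quotas: Alpha 5, Beta 6, Gamma 21, Delta 5, Epsilon 9, Zeta 6, Eta 7 (sum 59, leaving 3 seats).
Remainders in descending order: Gamma 0.8813, Eta 0.7065, Zeta 0.7039, Beta 0.5652, Epsilon 0.0808, Delta 0.0469, Alpha 0.0155.
The surplus seats go to Gamma, Eta, Zeta.

Alpha 5; Beta 6; Gamma 22; Delta 5; Epsilon 9; Zeta 7; Eta 8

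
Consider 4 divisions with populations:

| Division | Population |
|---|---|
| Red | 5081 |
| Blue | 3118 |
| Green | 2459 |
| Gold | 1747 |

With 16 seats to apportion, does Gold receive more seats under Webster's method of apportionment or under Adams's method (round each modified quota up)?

Adams

Webster: Red 7, Blue 4, Green 3, Gold 2.
Adams: Red 6, Blue 4, Green 3, Gold 3.
Gold gets 2 under Webster and 3 under Adams.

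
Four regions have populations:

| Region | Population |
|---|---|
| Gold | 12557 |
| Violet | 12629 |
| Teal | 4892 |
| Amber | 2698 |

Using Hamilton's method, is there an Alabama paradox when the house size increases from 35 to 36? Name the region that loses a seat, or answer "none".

At 35 seats: Gold 13, Violet 14, Teal 5, Amber 3.
At 36 seats: Gold 14, Violet 14, Teal 5, Amber 3.
No region's allocation decreased.

none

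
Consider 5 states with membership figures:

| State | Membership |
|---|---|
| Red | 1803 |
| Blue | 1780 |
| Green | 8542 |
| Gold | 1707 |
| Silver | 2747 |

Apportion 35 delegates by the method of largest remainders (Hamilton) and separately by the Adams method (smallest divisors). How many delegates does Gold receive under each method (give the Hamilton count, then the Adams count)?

Hamilton: Red 4, Blue 4, Green 18, Gold 3, Silver 6.
Adams: Red 4, Blue 4, Green 17, Gold 4, Silver 6.
Gold gets 3 under Hamilton and 4 under Adams.

3 and 4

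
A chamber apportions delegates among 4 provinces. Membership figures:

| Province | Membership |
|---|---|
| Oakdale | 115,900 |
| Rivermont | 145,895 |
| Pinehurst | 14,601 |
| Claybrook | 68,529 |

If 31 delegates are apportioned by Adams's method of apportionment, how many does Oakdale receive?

Standard divisor 344925/31 ≈ 11126.613; standard quotas: Oakdale 10.416, Rivermont 13.112, Pinehurst 1.312, Claybrook 6.159.
Rounding up gives 11, 14, 2, 7 = 34 seats, so the divisor must be adjusted.
With modified divisor 11900: modified quotas Oakdale 9.739, Rivermont 12.260, Pinehurst 1.227, Claybrook 5.759.
Rounding up: Oakdale 10, Rivermont 13, Pinehurst 2, Claybrook 6 (total 31).
Oakdale receives 10.

10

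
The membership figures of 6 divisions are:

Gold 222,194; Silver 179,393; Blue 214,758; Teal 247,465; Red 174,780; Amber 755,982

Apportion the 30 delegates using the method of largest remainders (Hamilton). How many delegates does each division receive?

The standard divisor is 1794572/30 ≈ 59819.067.
Standard quotas: Gold 3.7144, Silver 2.9989, Blue 3.5901, Teal 4.1369, Red 2.9218, Amber 12.6378.
Lower quotas: Gold 3, Silver 2, Blue 3, Teal 4, Red 2, Amber 12 (sum 26, leaving 4 seats).
Remainders in descending order: Silver 0.9989, Red 0.9218, Gold 0.7144, Amber 0.6378, Blue 0.5901, Teal 0.1369.
The surplus seats go to Silver, Red, Gold, Amber.

Gold 4, Silver 3, Blue 3, Teal 4, Red 3, Amber 13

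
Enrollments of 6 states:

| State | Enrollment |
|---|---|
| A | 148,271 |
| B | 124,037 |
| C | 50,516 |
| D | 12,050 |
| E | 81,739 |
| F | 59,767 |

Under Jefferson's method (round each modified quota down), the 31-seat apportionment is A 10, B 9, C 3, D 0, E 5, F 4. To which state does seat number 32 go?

Priority for the next seat is population ÷ (current seats + 1).
Priorities: A 13479.182, B 12403.700, C 12629.000, D 12050.000, E 13623.167, F 11953.400.
Highest priority: E.

E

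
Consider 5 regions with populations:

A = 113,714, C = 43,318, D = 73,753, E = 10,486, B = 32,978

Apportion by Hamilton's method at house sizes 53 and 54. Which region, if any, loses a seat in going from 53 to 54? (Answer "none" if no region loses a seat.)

B

At 53 seats: A 22, C 8, D 14, E 2, B 7.
At 54 seats: A 22, C 9, D 15, E 2, B 6.
B drops from 7 to 6.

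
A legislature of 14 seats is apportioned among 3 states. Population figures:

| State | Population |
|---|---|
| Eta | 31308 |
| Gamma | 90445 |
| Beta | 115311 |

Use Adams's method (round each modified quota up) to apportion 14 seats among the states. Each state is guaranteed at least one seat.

Standard divisor 237064/14 ≈ 16933.143; standard quotas: Eta 1.849, Gamma 5.341, Beta 6.810.
Rounding up gives 2, 6, 7 = 15 seats, so the divisor must be adjusted.
With modified divisor 18700: modified quotas Eta 1.674, Gamma 4.837, Beta 6.166.
Rounding up: Eta 2, Gamma 5, Beta 7 (total 14).

Eta: 2; Gamma: 5; Beta: 7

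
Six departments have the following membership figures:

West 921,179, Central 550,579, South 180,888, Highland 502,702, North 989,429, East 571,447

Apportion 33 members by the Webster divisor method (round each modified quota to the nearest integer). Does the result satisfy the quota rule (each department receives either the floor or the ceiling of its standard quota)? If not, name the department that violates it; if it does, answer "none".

Standard quotas: West 8.180, Central 4.889, South 1.606, Highland 4.464, North 8.786, East 5.074.
Webster allocation: West 8, Central 5, South 2, Highland 4, North 9, East 5.
Every allocation lies between the lower and upper quota.

none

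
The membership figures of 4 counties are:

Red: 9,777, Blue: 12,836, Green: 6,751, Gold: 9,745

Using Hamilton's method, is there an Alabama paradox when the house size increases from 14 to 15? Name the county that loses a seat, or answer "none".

At 14 seats: Red 4, Blue 5, Green 2, Gold 3.
At 15 seats: Red 4, Blue 5, Green 2, Gold 4.
No county's allocation decreased.

none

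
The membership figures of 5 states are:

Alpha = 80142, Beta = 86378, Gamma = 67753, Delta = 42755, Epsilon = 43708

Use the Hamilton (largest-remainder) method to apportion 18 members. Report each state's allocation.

Alpha: 5; Beta: 5; Gamma: 4; Delta: 2; Epsilon: 2

Standard divisor: 320736 ÷ 18 ≈ 17818.667.
Standard quotas: Alpha 4.4976, Beta 4.8476, Gamma 3.8024, Delta 2.3995, Epsilon 2.4529.
Lower quotas: Alpha 4, Beta 4, Gamma 3, Delta 2, Epsilon 2 (sum 15, leaving 3 seats).
Remainders in descending order: Beta 0.8476, Gamma 0.8024, Alpha 0.4976, Epsilon 0.4529, Delta 0.3995.
The surplus seats go to Beta, Gamma, Alpha.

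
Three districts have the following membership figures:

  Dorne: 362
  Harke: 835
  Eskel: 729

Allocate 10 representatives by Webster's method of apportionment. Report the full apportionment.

Standard divisor 1926/10 ≈ 192.6; standard quotas: Dorne 1.880, Harke 4.335, Eskel 3.785.
Rounding to the nearest integer gives Dorne 2, Harke 4, Eskel 4 — total 10, matching the house size, so no adjustment is needed.

Dorne=2, Harke=4, Eskel=4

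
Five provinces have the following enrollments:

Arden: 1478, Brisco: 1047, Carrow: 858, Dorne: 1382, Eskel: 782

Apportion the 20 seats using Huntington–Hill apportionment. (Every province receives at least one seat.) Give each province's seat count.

With divisor 286: modified quotas Arden 5.168, Brisco 3.661, Carrow 3.000, Dorne 4.832, Eskel 2.734.
Geometric-mean thresholds: Arden √(5·6)=5.477, Brisco √(3·4)=3.464, Carrow √(3·4)=3.464, Dorne √(4·5)=4.472, Eskel √(2·3)=2.449.
Each quota rounded against its threshold gives Arden 5, Brisco 4, Carrow 3, Dorne 5, Eskel 3 (total 20).

Arden: 5, Brisco: 4, Carrow: 3, Dorne: 5, Eskel: 3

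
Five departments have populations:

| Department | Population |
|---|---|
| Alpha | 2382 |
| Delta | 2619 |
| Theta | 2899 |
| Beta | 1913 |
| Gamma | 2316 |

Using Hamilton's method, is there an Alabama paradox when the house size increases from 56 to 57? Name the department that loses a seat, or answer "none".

At 56 seats: Alpha 11, Delta 12, Theta 13, Beta 9, Gamma 11.
At 57 seats: Alpha 11, Delta 12, Theta 14, Beta 9, Gamma 11.
No department's allocation decreased.

none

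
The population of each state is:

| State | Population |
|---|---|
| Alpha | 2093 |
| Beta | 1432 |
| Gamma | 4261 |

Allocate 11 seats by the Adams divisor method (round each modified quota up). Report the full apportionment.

Standard divisor 7786/11 ≈ 707.818; standard quotas: Alpha 2.957, Beta 2.023, Gamma 6.020.
Rounding up gives 3, 3, 7 = 13 seats, so the divisor must be adjusted.
With modified divisor 800: modified quotas Alpha 2.616, Beta 1.790, Gamma 5.326.
Rounding up: Alpha 3, Beta 2, Gamma 6 (total 11).

Alpha 3, Beta 2, Gamma 6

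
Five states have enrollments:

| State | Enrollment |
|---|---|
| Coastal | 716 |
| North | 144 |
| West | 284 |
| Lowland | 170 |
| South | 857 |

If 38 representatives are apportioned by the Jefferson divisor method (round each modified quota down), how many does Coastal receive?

13

Standard divisor 2171/38 ≈ 57.132; standard quotas: Coastal 12.532, North 2.520, West 4.971, Lowland 2.976, South 15.000.
Rounding down gives 12, 2, 4, 2, 15 = 35 seats, so the divisor must be adjusted.
With modified divisor 54: modified quotas Coastal 13.259, North 2.667, West 5.259, Lowland 3.148, South 15.870.
Rounding down: Coastal 13, North 2, West 5, Lowland 3, South 15 (total 38).
Coastal receives 13.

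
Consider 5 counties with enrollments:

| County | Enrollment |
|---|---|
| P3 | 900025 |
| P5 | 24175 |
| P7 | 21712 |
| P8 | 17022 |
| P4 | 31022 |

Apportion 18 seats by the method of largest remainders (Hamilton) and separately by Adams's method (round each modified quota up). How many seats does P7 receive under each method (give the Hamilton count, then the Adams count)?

Hamilton: P3 16, P5 1, P7 0, P8 0, P4 1.
Adams: P3 14, P5 1, P7 1, P8 1, P4 1.
P7 gets 0 under Hamilton and 1 under Adams.

0 and 1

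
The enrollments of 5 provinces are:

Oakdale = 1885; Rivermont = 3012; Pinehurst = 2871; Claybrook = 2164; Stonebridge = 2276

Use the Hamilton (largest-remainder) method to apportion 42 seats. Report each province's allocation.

Oakdale 7, Rivermont 10, Pinehurst 10, Claybrook 7, Stonebridge 8

Standard divisor: 12208 ÷ 42 ≈ 290.667.
Standard quotas: Oakdale 6.485, Rivermont 10.362, Pinehurst 9.877, Claybrook 7.445, Stonebridge 7.830.
Lower quotas: Oakdale 6, Rivermont 10, Pinehurst 9, Claybrook 7, Stonebridge 7 (sum 39, leaving 3 seats).
Remainders in descending order: Pinehurst 0.877, Stonebridge 0.830, Oakdale 0.485, Claybrook 0.445, Rivermont 0.362.
Largest remainders: Pinehurst, Stonebridge, Oakdale receive the extra seats.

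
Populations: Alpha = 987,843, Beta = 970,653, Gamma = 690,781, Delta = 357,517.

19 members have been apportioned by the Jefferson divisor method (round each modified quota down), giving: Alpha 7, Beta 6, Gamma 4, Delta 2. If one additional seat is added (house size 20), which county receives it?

Priority for the next seat is population ÷ (current seats + 1).
Priorities: Alpha 123480.375, Beta 138664.714, Gamma 138156.200, Delta 119172.333.
Highest priority: Beta.

Beta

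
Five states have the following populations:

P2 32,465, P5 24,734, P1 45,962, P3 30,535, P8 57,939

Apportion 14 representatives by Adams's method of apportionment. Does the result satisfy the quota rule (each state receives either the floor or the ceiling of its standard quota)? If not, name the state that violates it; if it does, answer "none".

none

Standard quotas: P2 2.372, P5 1.807, P1 3.358, P3 2.231, P8 4.233.
Adams allocation: P2 3, P5 2, P1 3, P3 2, P8 4.
Every allocation lies between the lower and upper quota.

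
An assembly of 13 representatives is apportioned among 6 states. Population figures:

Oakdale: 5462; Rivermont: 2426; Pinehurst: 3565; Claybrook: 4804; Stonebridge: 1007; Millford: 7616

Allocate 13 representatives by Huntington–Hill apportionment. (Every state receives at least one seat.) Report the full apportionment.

Oakdale 3, Rivermont 1, Pinehurst 2, Claybrook 2, Stonebridge 1, Millford 4

With divisor 2080: modified quotas Oakdale 2.626, Rivermont 1.166, Pinehurst 1.714, Claybrook 2.310, Stonebridge 0.484, Millford 3.662.
Geometric-mean thresholds: Oakdale √(2·3)=2.449, Rivermont √(1·2)=1.414, Pinehurst √(1·2)=1.414, Claybrook √(2·3)=2.449, Stonebridge (min 1), Millford √(3·4)=3.464.
Each quota rounded against its threshold gives Oakdale 3, Rivermont 1, Pinehurst 2, Claybrook 2, Stonebridge 1, Millford 4 (total 13).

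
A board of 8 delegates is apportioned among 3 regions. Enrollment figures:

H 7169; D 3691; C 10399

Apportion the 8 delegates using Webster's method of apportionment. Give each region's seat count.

Standard divisor 21259/8 ≈ 2657.375; standard quotas: H 2.698, D 1.389, C 3.913.
Rounding to the nearest integer gives H 3, D 1, C 4 — total 8, matching the house size, so no adjustment is needed.

H 3, D 1, C 4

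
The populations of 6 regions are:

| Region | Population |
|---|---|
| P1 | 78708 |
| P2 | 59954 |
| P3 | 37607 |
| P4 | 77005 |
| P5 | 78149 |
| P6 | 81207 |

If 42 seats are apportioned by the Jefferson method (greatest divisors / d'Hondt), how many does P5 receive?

Standard divisor 412630/42 ≈ 9824.524; standard quotas: P1 8.011, P2 6.102, P3 3.828, P4 7.838, P5 7.954, P6 8.266.
Rounding down gives 8, 6, 3, 7, 7, 8 = 39 seats, so the divisor must be adjusted.
With modified divisor 9200: modified quotas P1 8.555, P2 6.517, P3 4.088, P4 8.370, P5 8.494, P6 8.827.
Rounding down: P1 8, P2 6, P3 4, P4 8, P5 8, P6 8 (total 42).
P5 receives 8.

8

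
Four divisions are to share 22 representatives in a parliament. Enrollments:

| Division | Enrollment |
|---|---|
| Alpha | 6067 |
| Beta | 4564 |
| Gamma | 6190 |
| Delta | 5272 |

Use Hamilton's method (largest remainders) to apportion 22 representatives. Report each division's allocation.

Total 22093; standard divisor 22093/22 ≈ 1004.227.
Standard quotas: Alpha 6.0415, Beta 4.5448, Gamma 6.1639, Delta 5.2498.
Lower quotas: Alpha 6, Beta 4, Gamma 6, Delta 5 (sum 21, leaving 1 seat).
Remainders in descending order: Beta 0.5448, Delta 0.2498, Gamma 0.1639, Alpha 0.0415.
The surplus seat goes to Beta.

Alpha=6; Beta=5; Gamma=6; Delta=5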